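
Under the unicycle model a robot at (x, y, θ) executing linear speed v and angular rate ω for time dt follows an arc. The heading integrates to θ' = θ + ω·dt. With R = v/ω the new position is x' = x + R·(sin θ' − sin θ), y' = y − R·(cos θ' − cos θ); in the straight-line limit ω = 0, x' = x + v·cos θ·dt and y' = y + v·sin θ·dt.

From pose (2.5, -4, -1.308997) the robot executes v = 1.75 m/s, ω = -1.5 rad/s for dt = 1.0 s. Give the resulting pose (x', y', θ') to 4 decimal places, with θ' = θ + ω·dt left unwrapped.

(1.7540, -5.4047, -2.8090)

θ' = -1.3090 + -1.5·1.0 = -2.8090
R = v/ω = 1.75/-1.5 = -1.1667
x' = 2.5 + -1.1667·(sin -2.8090 − sin -1.3090) = 1.7540
y' = -4 − -1.1667·(cos -2.8090 − cos -1.3090) = -5.4047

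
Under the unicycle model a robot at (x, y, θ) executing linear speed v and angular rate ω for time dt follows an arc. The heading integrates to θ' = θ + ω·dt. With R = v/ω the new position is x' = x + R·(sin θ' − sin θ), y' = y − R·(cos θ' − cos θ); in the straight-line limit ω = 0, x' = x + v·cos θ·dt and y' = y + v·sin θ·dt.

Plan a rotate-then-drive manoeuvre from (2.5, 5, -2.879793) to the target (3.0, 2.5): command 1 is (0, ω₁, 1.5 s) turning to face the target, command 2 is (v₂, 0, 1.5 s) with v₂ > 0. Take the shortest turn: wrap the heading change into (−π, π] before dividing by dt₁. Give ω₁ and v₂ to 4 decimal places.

ω₁ = 1.0043, v₂ = 1.6997

heading to target = atan2(2.5−5, 3−2.5) = -1.3734
Δθ = wrap(-1.3734 − -2.8798) = 1.5064; ω₁ = Δθ/dt₁ = 1.0043
distance = √((3−2.5)² + (2.5−5)²) = 2.5495; v₂ = distance/dt₂ = 1.6997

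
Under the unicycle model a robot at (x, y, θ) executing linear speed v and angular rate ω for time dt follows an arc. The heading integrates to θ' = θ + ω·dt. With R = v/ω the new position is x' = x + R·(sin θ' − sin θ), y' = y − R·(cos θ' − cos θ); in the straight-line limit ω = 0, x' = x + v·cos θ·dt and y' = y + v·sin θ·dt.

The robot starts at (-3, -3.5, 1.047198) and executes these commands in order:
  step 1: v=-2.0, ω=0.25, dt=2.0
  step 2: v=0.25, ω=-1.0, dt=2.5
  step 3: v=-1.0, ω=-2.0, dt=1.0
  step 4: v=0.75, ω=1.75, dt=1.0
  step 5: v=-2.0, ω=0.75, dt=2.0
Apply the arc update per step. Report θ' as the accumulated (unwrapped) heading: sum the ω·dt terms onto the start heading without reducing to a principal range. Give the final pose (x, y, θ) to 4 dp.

(-6.8907, -5.3761, 0.2972)

step 1: θ'=1.5472 (R=-8.0000) → pose (-4.0696, -7.3112, 1.5472)
step 2: θ'=-0.9528 (R=-0.2500) → pose (-3.6159, -7.1723, -0.9528)
step 3: θ'=-2.9528 (R=0.5000) → pose (-3.3022, -6.3915, -2.9528)
step 4: θ'=-1.2028 (R=0.4286) → pose (-3.6216, -6.9666, -1.2028)
step 5: θ'=0.2972 (R=-2.6667) → pose (-6.8907, -5.3761, 0.2972)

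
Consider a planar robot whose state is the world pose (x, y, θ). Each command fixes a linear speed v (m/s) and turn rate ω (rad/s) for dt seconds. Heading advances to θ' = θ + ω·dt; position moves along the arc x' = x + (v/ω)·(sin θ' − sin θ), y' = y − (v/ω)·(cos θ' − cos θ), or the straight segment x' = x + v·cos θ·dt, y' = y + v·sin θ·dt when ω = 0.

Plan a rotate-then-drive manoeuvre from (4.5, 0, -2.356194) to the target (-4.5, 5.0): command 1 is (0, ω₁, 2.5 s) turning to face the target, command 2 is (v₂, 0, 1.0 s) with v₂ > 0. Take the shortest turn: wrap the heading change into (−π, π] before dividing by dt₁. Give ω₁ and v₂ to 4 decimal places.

heading to target = atan2(5−0, -4.5−4.5) = 2.6345
Δθ = wrap(2.6345 − -2.3562) = -1.2925; ω₁ = Δθ/dt₁ = -0.5170
distance = √((-4.5−4.5)² + (5−0)²) = 10.2956; v₂ = distance/dt₂ = 10.2956

ω₁ = -0.5170, v₂ = 10.2956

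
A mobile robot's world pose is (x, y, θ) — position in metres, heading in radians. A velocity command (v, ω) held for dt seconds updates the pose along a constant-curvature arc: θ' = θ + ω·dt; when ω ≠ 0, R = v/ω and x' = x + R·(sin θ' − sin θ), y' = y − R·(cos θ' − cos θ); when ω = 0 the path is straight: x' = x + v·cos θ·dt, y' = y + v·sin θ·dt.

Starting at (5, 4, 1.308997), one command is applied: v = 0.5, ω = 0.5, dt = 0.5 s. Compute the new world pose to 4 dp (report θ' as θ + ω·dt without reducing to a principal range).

θ' = 1.3090 + 0.5·0.5 = 1.5590
R = v/ω = 0.5/0.5 = 1.0000
x' = 5 + 1.0000·(sin 1.5590 − sin 1.3090) = 5.0340
y' = 4 − 1.0000·(cos 1.5590 − cos 1.3090) = 4.2470

(5.0340, 4.2470, 1.5590)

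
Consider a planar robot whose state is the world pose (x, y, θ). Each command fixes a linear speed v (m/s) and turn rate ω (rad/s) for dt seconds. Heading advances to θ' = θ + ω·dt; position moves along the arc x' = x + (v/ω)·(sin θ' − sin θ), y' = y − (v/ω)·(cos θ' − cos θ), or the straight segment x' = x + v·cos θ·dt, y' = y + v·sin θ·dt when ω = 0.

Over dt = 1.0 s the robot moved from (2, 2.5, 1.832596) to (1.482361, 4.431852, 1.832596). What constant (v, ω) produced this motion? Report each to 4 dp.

Δθ = 1.832596 − 1.832596 = 0.000000
ω = Δθ/dt = 0.000000/1.0 = 0.0000
ω = 0 → v = (Δx·cos θ + Δy·sin θ)/dt = 2.0000

v = 2.0000, ω = 0.0000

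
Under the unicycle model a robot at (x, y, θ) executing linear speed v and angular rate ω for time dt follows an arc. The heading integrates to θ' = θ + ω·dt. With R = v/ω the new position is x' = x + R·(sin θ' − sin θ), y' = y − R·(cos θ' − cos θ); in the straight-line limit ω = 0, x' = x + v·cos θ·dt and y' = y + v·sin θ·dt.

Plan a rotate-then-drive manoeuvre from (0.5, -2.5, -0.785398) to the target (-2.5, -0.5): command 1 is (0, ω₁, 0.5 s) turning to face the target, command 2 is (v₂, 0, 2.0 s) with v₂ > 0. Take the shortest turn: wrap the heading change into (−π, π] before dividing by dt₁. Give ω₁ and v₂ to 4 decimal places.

ω₁ = -5.8884, v₂ = 1.8028

heading to target = atan2(-0.5−-2.5, -2.5−0.5) = 2.5536
Δθ = wrap(2.5536 − -0.7854) = -2.9442; ω₁ = Δθ/dt₁ = -5.8884
distance = √((-2.5−0.5)² + (-0.5−-2.5)²) = 3.6056; v₂ = distance/dt₂ = 1.8028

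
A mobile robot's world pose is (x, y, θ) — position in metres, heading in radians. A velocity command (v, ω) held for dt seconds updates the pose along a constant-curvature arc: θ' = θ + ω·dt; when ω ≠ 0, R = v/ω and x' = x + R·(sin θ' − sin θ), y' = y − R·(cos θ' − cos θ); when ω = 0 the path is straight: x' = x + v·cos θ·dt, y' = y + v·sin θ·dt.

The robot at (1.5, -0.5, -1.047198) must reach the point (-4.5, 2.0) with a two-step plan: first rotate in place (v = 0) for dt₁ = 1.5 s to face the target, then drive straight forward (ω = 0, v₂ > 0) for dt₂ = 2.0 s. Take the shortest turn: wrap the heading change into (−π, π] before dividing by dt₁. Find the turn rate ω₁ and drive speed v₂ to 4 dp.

ω₁ = -1.6595, v₂ = 3.2500

heading to target = atan2(2−-0.5, -4.5−1.5) = 2.7468
Δθ = wrap(2.7468 − -1.0472) = -2.4892; ω₁ = Δθ/dt₁ = -1.6595
distance = √((-4.5−1.5)² + (2−-0.5)²) = 6.5000; v₂ = distance/dt₂ = 3.2500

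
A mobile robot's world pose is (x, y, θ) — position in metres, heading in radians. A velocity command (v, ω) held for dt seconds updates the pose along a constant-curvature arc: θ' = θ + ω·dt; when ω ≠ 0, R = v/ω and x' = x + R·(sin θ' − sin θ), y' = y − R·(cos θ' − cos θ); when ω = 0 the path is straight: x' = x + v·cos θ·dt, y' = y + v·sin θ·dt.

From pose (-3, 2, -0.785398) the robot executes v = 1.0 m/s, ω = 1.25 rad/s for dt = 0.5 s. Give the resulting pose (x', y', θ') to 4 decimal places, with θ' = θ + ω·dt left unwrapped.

θ' = -0.7854 + 1.25·0.5 = -0.1604
R = v/ω = 1.0/1.25 = 0.8000
x' = -3 + 0.8000·(sin -0.1604 − sin -0.7854) = -2.5621
y' = 2 − 0.8000·(cos -0.1604 − cos -0.7854) = 1.7760

(-2.5621, 1.7760, -0.1604)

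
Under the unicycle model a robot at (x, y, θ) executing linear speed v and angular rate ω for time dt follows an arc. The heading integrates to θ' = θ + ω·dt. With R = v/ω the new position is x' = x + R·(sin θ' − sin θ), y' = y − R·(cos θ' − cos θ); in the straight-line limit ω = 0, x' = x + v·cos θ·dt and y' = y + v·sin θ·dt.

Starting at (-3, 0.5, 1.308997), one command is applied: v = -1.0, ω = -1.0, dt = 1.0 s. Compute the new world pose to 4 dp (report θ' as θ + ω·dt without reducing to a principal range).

θ' = 1.3090 + -1.0·1.0 = 0.3090
R = v/ω = -1.0/-1.0 = 1.0000
x' = -3 + 1.0000·(sin 0.3090 − sin 1.3090) = -3.6618
y' = 0.5 − 1.0000·(cos 0.3090 − cos 1.3090) = -0.1938

(-3.6618, -0.1938, 0.3090)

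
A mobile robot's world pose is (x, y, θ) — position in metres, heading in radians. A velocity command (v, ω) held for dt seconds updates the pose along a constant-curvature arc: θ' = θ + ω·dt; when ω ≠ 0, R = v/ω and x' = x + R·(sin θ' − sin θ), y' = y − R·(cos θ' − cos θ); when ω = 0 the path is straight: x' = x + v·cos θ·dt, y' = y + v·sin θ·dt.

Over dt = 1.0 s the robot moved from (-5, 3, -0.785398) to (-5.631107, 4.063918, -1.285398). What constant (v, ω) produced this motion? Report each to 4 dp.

Δθ = -1.285398 − -0.785398 = -0.500000
ω = Δθ/dt = -0.500000/1.0 = -0.5000
R = −Δy/(cos θ' − cos θ) = 2.5000
v = R·ω = 2.5000·-0.5000 = -1.2500

v = -1.2500, ω = -0.5000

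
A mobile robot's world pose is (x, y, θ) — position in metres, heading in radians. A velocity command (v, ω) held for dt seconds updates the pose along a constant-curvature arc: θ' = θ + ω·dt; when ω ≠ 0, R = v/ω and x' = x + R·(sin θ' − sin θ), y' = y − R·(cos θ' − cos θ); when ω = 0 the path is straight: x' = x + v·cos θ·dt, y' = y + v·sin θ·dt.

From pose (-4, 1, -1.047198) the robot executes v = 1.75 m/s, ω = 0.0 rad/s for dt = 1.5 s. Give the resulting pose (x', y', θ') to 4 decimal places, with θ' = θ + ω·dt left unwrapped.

θ' = -1.0472 + 0.0·1.5 = -1.0472
ω = 0 → straight: x' = -4 + 1.75·cos(-1.0472)·1.5 = -2.6875
y' = 1 + 1.75·sin(-1.0472)·1.5 = -1.2733

(-2.6875, -1.2733, -1.0472)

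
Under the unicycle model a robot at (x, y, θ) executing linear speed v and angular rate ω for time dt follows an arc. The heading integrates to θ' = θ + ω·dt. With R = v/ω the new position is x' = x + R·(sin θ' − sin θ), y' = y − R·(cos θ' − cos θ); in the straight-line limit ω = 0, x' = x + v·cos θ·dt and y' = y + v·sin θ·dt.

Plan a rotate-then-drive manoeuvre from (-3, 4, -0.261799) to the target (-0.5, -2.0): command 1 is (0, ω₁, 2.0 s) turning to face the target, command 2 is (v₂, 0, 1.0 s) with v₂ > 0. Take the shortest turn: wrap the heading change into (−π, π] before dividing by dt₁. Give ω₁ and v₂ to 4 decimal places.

ω₁ = -0.4571, v₂ = 6.5000

heading to target = atan2(-2−4, -0.5−-3) = -1.1760
Δθ = wrap(-1.1760 − -0.2618) = -0.9142; ω₁ = Δθ/dt₁ = -0.4571
distance = √((-0.5−-3)² + (-2−4)²) = 6.5000; v₂ = distance/dt₂ = 6.5000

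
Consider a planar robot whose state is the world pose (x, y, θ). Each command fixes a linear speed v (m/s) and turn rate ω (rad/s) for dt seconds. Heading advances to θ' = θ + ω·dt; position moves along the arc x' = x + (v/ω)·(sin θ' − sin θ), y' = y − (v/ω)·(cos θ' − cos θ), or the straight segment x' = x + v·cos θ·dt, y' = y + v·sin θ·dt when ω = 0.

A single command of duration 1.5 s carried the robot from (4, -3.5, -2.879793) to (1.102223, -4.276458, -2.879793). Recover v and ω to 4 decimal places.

Δθ = -2.879793 − -2.879793 = 0.000000
ω = Δθ/dt = 0.000000/1.5 = 0.0000
ω = 0 → v = (Δx·cos θ + Δy·sin θ)/dt = 2.0000

v = 2.0000, ω = 0.0000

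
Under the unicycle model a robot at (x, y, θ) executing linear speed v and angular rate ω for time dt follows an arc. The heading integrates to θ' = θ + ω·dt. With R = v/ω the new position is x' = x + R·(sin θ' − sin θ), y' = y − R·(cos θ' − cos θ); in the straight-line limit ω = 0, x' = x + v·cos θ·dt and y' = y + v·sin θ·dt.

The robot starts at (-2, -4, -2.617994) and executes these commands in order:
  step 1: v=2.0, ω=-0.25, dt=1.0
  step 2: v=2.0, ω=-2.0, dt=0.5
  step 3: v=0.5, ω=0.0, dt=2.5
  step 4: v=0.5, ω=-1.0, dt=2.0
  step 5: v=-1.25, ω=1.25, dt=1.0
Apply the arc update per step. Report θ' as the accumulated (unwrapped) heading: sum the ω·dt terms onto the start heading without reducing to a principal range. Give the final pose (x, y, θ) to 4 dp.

(-6.1690, -3.9068, -4.6180)

step 1: θ'=-2.8680 (R=-8.0000) → pose (-3.8384, -4.7742, -2.8680)
step 2: θ'=-3.8680 (R=-1.0000) → pose (-4.7728, -4.5590, -3.8680)
step 3: θ'=-3.8680 (straight) → pose (-5.7073, -3.7288, -3.8680)
step 4: θ'=-5.8680 (R=-0.5000) → pose (-5.5768, -2.8975, -5.8680)
step 5: θ'=-4.6180 (R=-1.0000) → pose (-6.1690, -3.9068, -4.6180)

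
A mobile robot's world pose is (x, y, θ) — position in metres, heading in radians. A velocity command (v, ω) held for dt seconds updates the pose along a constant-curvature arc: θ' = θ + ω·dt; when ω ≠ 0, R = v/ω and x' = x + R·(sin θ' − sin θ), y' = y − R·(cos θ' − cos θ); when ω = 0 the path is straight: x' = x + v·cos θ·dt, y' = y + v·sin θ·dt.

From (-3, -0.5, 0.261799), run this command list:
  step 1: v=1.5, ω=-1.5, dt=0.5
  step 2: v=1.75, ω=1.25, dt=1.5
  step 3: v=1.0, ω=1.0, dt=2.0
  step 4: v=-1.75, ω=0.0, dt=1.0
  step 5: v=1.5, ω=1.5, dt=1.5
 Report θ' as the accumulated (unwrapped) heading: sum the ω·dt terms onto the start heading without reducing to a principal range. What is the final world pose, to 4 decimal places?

(-0.1269, 0.2071, 5.6368)

step 1: θ'=-0.4882 (R=-1.0000) → pose (-2.2721, -0.5827, -0.4882)
step 2: θ'=1.3868 (R=1.4000) → pose (-0.2391, 0.3976, 1.3868)
step 3: θ'=3.3868 (R=1.0000) → pose (-1.4650, 1.5506, 3.3868)
step 4: θ'=3.3868 (straight) → pose (0.2327, 1.9754, 3.3868)
step 5: θ'=5.6368 (R=1.0000) → pose (-0.1269, 0.2071, 5.6368)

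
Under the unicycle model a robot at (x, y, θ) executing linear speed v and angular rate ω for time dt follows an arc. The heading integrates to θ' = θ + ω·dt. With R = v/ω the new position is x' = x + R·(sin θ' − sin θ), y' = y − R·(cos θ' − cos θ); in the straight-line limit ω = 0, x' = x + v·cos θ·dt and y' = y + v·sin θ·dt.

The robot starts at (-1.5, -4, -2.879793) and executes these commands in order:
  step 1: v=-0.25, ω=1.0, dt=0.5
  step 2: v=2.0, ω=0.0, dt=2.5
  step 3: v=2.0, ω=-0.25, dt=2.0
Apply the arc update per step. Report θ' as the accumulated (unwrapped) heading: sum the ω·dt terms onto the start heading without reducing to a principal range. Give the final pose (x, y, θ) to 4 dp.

step 1: θ'=-2.3798 (R=-0.2500) → pose (-1.3921, -3.9394, -2.3798)
step 2: θ'=-2.3798 (straight) → pose (-5.0101, -7.3905, -2.3798)
step 3: θ'=-2.8798 (R=-8.0000) → pose (-8.4614, -9.3292, -2.8798)

(-8.4614, -9.3292, -2.8798)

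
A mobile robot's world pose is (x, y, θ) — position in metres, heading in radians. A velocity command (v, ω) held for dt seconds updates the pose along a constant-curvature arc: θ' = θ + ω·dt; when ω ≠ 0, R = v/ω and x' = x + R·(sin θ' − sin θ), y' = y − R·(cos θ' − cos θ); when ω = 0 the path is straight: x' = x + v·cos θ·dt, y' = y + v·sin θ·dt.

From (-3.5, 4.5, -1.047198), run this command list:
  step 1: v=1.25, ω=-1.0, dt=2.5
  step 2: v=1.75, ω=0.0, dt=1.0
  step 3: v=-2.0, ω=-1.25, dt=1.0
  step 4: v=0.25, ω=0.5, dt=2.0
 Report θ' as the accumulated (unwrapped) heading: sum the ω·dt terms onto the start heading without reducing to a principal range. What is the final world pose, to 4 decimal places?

(-5.9142, 2.2499, -3.7972)

step 1: θ'=-3.5472 (R=-1.2500) → pose (-5.0758, 2.7264, -3.5472)
step 2: θ'=-3.5472 (straight) → pose (-6.6838, 3.4169, -3.5472)
step 3: θ'=-4.7972 (R=1.6000) → pose (-5.7208, 1.8112, -4.7972)
step 4: θ'=-3.7972 (R=0.5000) → pose (-5.9142, 2.2499, -3.7972)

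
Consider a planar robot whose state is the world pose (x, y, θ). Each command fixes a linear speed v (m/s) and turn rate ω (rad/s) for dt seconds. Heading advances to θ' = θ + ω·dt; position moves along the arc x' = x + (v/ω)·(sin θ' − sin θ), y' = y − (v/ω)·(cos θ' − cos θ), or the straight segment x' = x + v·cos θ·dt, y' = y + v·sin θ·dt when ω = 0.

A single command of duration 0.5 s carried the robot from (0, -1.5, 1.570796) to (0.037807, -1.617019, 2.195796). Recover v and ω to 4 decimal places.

v = -0.2500, ω = 1.2500

Δθ = 2.195796 − 1.570796 = 0.625000
ω = Δθ/dt = 0.625000/0.5 = 1.2500
R = −Δy/(cos θ' − cos θ) = -0.2000
v = R·ω = -0.2000·1.2500 = -0.2500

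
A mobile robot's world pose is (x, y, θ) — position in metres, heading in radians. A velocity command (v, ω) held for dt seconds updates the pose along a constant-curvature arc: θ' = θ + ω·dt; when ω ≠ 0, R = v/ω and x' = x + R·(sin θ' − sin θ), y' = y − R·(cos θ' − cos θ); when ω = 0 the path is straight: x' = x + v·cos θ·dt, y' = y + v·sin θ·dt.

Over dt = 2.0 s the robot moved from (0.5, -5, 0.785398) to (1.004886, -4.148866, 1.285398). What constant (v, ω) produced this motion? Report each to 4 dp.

Δθ = 1.285398 − 0.785398 = 0.500000
ω = Δθ/dt = 0.500000/2.0 = 0.2500
R = −Δy/(cos θ' − cos θ) = 2.0000
v = R·ω = 2.0000·0.2500 = 0.5000

v = 0.5000, ω = 0.2500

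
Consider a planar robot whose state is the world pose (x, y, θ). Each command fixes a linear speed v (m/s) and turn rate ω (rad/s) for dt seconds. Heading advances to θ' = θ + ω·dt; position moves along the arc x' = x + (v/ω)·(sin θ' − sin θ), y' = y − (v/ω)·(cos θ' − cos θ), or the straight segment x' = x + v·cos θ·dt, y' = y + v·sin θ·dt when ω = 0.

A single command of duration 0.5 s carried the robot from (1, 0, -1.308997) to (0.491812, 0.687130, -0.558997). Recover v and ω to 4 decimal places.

v = -1.7500, ω = 1.5000

Δθ = -0.558997 − -1.308997 = 0.750000
ω = Δθ/dt = 0.750000/0.5 = 1.5000
R = −Δy/(cos θ' − cos θ) = -1.1667
v = R·ω = -1.1667·1.5000 = -1.7500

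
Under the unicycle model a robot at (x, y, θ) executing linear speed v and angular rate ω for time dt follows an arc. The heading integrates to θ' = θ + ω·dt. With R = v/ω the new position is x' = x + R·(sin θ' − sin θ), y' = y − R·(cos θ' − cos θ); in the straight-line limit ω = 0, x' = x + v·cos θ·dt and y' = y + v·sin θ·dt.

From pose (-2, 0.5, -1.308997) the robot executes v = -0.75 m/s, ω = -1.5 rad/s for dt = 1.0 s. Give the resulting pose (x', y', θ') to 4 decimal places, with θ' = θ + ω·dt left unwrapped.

θ' = -1.3090 + -1.5·1.0 = -2.8090
R = v/ω = -0.75/-1.5 = 0.5000
x' = -2 + 0.5000·(sin -2.8090 − sin -1.3090) = -1.6803
y' = 0.5 − 0.5000·(cos -2.8090 − cos -1.3090) = 1.1020

(-1.6803, 1.1020, -2.8090)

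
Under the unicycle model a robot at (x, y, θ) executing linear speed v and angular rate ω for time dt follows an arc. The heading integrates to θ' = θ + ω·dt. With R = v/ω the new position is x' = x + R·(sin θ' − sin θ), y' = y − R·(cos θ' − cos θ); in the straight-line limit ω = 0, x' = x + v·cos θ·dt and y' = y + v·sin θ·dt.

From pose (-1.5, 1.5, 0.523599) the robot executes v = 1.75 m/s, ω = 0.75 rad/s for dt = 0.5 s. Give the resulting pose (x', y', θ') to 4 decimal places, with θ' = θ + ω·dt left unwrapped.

(-0.8409, 2.0677, 0.8986)

θ' = 0.5236 + 0.75·0.5 = 0.8986
R = v/ω = 1.75/0.75 = 2.3333
x' = -1.5 + 2.3333·(sin 0.8986 − sin 0.5236) = -0.8409
y' = 1.5 − 2.3333·(cos 0.8986 − cos 0.5236) = 2.0677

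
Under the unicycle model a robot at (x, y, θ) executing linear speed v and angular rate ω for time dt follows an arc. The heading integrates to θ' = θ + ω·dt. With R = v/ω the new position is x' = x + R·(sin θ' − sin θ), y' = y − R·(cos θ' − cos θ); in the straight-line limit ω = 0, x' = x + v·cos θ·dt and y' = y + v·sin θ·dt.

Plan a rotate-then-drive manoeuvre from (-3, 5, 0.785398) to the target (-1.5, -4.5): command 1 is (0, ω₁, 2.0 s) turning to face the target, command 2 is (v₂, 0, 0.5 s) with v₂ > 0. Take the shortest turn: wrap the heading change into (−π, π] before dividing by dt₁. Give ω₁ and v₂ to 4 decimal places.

heading to target = atan2(-4.5−5, -1.5−-3) = -1.4142
Δθ = wrap(-1.4142 − 0.7854) = -2.1996; ω₁ = Δθ/dt₁ = -1.0998
distance = √((-1.5−-3)² + (-4.5−5)²) = 9.6177; v₂ = distance/dt₂ = 19.2354

ω₁ = -1.0998, v₂ = 19.2354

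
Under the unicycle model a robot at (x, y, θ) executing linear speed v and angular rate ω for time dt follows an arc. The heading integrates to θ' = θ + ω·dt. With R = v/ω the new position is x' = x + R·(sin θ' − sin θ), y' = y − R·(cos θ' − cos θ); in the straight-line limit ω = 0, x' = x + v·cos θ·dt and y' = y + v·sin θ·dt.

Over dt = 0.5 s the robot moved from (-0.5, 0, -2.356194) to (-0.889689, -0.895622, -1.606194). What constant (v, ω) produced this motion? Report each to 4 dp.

v = 2.0000, ω = 1.5000

Δθ = -1.606194 − -2.356194 = 0.750000
ω = Δθ/dt = 0.750000/0.5 = 1.5000
R = −Δy/(cos θ' − cos θ) = 1.3333
v = R·ω = 1.3333·1.5000 = 2.0000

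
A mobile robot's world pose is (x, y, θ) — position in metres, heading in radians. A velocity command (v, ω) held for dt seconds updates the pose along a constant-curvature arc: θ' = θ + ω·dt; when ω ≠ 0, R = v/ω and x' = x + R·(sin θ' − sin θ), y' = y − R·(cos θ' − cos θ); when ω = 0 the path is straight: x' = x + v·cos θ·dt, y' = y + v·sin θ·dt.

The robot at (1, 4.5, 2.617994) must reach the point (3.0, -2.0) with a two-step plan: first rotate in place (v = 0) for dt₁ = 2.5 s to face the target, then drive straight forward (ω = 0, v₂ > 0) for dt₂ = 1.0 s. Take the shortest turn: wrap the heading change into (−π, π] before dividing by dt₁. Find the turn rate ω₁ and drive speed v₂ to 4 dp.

heading to target = atan2(-2−4.5, 3−1) = -1.2723
Δθ = wrap(-1.2723 − 2.6180) = 2.3929; ω₁ = Δθ/dt₁ = 0.9572
distance = √((3−1)² + (-2−4.5)²) = 6.8007; v₂ = distance/dt₂ = 6.8007

ω₁ = 0.9572, v₂ = 6.8007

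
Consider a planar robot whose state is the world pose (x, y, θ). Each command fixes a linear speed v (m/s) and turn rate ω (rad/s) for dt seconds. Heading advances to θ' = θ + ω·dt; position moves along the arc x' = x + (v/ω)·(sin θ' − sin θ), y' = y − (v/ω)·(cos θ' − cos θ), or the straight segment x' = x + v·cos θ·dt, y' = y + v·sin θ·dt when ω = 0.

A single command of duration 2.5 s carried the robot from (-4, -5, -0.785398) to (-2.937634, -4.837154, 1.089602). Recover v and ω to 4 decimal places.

Δθ = 1.089602 − -0.785398 = 1.875000
ω = Δθ/dt = 1.875000/2.5 = 0.7500
R = Δx/(sin θ' − sin θ) = 0.6667
v = R·ω = 0.6667·0.7500 = 0.5000

v = 0.5000, ω = 0.7500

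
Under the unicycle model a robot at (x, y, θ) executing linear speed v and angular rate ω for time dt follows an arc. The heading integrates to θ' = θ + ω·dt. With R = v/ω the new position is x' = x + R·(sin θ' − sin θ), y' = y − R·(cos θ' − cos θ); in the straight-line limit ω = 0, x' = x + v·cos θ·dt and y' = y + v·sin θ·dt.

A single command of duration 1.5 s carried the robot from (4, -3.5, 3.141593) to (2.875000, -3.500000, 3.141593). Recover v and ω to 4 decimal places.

v = 0.7500, ω = 0.0000

Δθ = 3.141593 − 3.141593 = 0.000000
ω = Δθ/dt = 0.000000/1.5 = 0.0000
ω = 0 → v = (Δx·cos θ + Δy·sin θ)/dt = 0.7500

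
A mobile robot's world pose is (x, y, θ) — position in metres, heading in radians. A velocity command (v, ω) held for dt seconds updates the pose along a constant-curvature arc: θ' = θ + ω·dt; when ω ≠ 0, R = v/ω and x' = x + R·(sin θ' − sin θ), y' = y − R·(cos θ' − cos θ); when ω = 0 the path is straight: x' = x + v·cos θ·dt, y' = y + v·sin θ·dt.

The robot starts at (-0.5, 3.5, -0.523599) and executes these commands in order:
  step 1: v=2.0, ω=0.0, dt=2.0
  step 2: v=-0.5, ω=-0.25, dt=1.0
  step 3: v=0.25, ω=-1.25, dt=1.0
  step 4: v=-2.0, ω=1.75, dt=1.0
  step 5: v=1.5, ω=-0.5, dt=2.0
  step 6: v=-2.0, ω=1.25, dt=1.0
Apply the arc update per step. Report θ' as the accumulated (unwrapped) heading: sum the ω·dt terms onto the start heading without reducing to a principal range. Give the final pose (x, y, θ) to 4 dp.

(2.4537, 2.2921, -0.0236)

step 1: θ'=-0.5236 (straight) → pose (2.9641, 1.5000, -0.5236)
step 2: θ'=-0.7736 (R=2.0000) → pose (2.5667, 1.8012, -0.7736)
step 3: θ'=-2.0236 (R=-0.2000) → pose (2.6068, 1.5707, -2.0236)
step 4: θ'=-0.2736 (R=-1.1429) → pose (1.8879, 3.1710, -0.2736)
step 5: θ'=-1.2736 (R=-3.0000) → pose (3.9458, 1.1611, -1.2736)
step 6: θ'=-0.0236 (R=-1.6000) → pose (2.4537, 2.2921, -0.0236)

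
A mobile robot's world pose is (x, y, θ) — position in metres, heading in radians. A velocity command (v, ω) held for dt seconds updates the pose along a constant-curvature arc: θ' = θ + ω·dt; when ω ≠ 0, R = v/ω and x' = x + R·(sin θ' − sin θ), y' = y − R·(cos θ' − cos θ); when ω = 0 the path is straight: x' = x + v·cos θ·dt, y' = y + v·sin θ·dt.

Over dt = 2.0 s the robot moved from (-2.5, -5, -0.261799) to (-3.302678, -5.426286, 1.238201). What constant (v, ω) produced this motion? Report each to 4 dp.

v = -0.5000, ω = 0.7500

Δθ = 1.238201 − -0.261799 = 1.500000
ω = Δθ/dt = 1.500000/2.0 = 0.7500
R = Δx/(sin θ' − sin θ) = -0.6667
v = R·ω = -0.6667·0.7500 = -0.5000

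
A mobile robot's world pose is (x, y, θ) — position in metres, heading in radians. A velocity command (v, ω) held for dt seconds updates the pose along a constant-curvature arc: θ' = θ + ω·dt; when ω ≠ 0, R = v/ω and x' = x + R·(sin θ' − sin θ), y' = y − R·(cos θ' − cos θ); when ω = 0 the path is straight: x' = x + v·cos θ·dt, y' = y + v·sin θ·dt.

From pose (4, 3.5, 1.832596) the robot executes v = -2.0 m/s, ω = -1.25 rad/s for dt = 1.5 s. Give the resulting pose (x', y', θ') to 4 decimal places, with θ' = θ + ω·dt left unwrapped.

θ' = 1.8326 + -1.25·1.5 = -0.0424
R = v/ω = -2.0/-1.25 = 1.6000
x' = 4 + 1.6000·(sin -0.0424 − sin 1.8326) = 2.3867
y' = 3.5 − 1.6000·(cos -0.0424 − cos 1.8326) = 1.4873

(2.3867, 1.4873, -0.0424)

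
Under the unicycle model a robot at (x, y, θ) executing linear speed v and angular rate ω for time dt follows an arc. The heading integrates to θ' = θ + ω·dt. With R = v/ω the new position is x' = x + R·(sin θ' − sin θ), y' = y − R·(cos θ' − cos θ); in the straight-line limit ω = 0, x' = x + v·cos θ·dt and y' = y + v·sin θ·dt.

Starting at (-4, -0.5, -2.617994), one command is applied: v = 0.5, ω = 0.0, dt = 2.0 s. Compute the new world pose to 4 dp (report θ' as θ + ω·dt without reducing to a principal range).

θ' = -2.6180 + 0.0·2.0 = -2.6180
ω = 0 → straight: x' = -4 + 0.5·cos(-2.6180)·2.0 = -4.8660
y' = -0.5 + 0.5·sin(-2.6180)·2.0 = -1.0000

(-4.8660, -1.0000, -2.6180)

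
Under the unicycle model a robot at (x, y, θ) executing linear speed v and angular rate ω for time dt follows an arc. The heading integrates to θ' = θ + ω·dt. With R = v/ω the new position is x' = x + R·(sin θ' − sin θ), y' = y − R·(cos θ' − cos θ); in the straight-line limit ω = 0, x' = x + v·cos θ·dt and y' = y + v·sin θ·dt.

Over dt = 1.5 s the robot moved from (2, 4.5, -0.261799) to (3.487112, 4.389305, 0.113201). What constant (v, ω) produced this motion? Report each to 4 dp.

Δθ = 0.113201 − -0.261799 = 0.375000
ω = Δθ/dt = 0.375000/1.5 = 0.2500
R = Δx/(sin θ' − sin θ) = 4.0000
v = R·ω = 4.0000·0.2500 = 1.0000

v = 1.0000, ω = 0.2500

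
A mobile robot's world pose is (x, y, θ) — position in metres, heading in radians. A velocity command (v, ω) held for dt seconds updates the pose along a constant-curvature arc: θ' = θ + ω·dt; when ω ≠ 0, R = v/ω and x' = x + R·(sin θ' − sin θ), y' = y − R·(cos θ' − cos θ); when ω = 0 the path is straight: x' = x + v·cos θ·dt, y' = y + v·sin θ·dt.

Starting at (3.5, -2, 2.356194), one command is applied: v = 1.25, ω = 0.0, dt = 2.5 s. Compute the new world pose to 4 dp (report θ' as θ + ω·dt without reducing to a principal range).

θ' = 2.3562 + 0.0·2.5 = 2.3562
ω = 0 → straight: x' = 3.5 + 1.25·cos(2.3562)·2.5 = 1.2903
y' = -2 + 1.25·sin(2.3562)·2.5 = 0.2097

(1.2903, 0.2097, 2.3562)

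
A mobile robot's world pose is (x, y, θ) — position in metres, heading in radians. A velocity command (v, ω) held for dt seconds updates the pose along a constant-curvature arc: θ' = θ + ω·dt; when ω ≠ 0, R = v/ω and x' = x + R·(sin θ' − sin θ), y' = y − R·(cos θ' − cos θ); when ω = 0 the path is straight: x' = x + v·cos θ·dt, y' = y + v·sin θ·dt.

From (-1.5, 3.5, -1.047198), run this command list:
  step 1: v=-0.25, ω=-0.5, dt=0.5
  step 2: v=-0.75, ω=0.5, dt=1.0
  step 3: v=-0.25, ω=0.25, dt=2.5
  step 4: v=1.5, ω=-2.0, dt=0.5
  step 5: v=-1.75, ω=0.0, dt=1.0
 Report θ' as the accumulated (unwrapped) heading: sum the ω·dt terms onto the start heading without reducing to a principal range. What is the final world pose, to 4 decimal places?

(-2.5801, 5.7092, -1.1722)

step 1: θ'=-1.2972 (R=0.5000) → pose (-1.5484, 3.6149, -1.2972)
step 2: θ'=-0.7972 (R=-1.5000) → pose (-1.9195, 4.2577, -0.7972)
step 3: θ'=-0.1722 (R=-1.0000) → pose (-2.4635, 4.5442, -0.1722)
step 4: θ'=-1.1722 (R=-0.7500) → pose (-1.9009, 4.0964, -1.1722)
step 5: θ'=-1.1722 (straight) → pose (-2.5801, 5.7092, -1.1722)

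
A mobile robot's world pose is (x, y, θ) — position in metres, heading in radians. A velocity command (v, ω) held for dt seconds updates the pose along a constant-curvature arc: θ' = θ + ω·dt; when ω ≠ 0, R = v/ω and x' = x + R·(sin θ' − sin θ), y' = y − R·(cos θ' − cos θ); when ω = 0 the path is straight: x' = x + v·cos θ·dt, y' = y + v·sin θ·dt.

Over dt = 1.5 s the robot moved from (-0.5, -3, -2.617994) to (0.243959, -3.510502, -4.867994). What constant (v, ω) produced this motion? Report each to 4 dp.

v = -0.7500, ω = -1.5000

Δθ = -4.867994 − -2.617994 = -2.250000
ω = Δθ/dt = -2.250000/1.5 = -1.5000
R = Δx/(sin θ' − sin θ) = 0.5000
v = R·ω = 0.5000·-1.5000 = -0.7500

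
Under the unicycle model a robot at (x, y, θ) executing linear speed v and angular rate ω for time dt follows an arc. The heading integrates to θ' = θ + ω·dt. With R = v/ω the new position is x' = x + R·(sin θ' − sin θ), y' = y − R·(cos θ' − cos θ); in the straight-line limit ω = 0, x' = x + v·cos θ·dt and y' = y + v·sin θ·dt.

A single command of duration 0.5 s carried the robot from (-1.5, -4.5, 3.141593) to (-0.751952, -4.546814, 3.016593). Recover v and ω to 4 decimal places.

Δθ = 3.016593 − 3.141593 = -0.125000
ω = Δθ/dt = -0.125000/0.5 = -0.2500
R = Δx/(sin θ' − sin θ) = 6.0000
v = R·ω = 6.0000·-0.2500 = -1.5000

v = -1.5000, ω = -0.2500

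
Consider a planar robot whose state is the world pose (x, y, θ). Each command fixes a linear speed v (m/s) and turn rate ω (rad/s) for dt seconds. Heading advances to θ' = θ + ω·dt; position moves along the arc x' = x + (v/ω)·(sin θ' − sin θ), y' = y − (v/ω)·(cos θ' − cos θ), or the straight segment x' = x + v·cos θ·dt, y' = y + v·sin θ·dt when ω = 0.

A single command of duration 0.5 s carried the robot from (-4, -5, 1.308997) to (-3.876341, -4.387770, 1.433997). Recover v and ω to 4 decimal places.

v = 1.2500, ω = 0.2500

Δθ = 1.433997 − 1.308997 = 0.125000
ω = Δθ/dt = 0.125000/0.5 = 0.2500
R = −Δy/(cos θ' − cos θ) = 5.0000
v = R·ω = 5.0000·0.2500 = 1.2500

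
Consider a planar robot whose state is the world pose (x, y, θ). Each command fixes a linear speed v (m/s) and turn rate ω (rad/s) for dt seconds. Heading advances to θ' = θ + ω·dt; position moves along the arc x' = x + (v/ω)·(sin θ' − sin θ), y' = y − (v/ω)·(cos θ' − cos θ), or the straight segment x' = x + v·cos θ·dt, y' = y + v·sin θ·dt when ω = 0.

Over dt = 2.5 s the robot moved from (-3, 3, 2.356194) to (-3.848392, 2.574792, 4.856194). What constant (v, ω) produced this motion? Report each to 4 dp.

Δθ = 4.856194 − 2.356194 = 2.500000
ω = Δθ/dt = 2.500000/2.5 = 1.0000
R = Δx/(sin θ' − sin θ) = 0.5000
v = R·ω = 0.5000·1.0000 = 0.5000

v = 0.5000, ω = 1.0000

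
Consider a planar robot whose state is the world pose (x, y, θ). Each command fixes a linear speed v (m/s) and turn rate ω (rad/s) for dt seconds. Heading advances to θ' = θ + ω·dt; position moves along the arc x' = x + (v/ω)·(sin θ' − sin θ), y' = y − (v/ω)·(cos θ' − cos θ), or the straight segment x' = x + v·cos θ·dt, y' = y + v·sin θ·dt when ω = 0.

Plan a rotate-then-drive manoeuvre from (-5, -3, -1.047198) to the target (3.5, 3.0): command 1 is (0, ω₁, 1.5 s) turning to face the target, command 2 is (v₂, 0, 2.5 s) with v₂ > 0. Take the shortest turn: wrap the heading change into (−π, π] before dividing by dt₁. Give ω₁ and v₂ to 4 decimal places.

ω₁ = 1.1079, v₂ = 4.1617

heading to target = atan2(3−-3, 3.5−-5) = 0.6147
Δθ = wrap(0.6147 − -1.0472) = 1.6619; ω₁ = Δθ/dt₁ = 1.1079
distance = √((3.5−-5)² + (3−-3)²) = 10.4043; v₂ = distance/dt₂ = 4.1617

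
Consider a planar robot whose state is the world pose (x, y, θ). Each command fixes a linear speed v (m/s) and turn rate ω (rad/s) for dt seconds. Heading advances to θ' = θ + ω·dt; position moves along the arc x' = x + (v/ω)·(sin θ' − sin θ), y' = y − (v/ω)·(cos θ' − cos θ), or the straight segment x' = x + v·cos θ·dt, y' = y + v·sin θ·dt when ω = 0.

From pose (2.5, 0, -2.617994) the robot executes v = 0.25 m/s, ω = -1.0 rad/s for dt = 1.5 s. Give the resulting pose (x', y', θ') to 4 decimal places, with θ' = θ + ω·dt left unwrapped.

θ' = -2.6180 + -1.0·1.5 = -4.1180
R = v/ω = 0.25/-1.0 = -0.2500
x' = 2.5 + -0.2500·(sin -4.1180 − sin -2.6180) = 2.1679
y' = 0 − -0.2500·(cos -4.1180 − cos -2.6180) = 0.0765

(2.1679, 0.0765, -4.1180)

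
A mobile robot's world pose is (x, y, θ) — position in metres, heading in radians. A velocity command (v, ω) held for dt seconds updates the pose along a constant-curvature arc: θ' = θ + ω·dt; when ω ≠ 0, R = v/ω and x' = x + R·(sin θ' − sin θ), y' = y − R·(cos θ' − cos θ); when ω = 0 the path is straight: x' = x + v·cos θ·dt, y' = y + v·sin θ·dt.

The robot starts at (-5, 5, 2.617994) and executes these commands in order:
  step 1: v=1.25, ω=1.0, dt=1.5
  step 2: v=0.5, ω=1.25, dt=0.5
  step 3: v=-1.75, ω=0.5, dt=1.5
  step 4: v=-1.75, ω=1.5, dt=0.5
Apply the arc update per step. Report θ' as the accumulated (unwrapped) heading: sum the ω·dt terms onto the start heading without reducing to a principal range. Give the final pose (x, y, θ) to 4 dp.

(-8.5227, 7.0818, 6.2430)

step 1: θ'=4.1180 (R=1.2500) → pose (-6.6606, 4.6175, 4.1180)
step 2: θ'=4.7430 (R=0.4000) → pose (-6.7290, 4.3812, 4.7430)
step 3: θ'=5.4930 (R=-3.5000) → pose (-7.7407, 6.7371, 5.4930)
step 4: θ'=6.2430 (R=-1.1667) → pose (-8.5227, 7.0818, 6.2430)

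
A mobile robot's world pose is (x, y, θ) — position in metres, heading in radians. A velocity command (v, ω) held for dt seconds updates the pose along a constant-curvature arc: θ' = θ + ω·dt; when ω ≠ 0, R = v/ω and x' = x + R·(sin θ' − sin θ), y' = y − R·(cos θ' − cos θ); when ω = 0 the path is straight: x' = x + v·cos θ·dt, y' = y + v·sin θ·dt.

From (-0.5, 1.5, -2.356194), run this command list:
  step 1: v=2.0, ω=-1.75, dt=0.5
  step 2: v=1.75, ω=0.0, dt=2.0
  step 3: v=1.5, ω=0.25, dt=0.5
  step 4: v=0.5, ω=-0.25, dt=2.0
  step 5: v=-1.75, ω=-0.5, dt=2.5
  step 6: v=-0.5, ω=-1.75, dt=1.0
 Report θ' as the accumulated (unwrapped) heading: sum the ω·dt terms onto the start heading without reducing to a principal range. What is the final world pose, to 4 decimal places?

step 1: θ'=-3.2312 (R=-1.1429) → pose (-1.4104, 1.1698, -3.2312)
step 2: θ'=-3.2312 (straight) → pose (-4.8963, 1.4830, -3.2312)
step 3: θ'=-3.1062 (R=6.0000) → pose (-5.6456, 1.5033, -3.1062)
step 4: θ'=-3.6062 (R=-2.0000) → pose (-6.6125, 1.7141, -3.6062)
step 5: θ'=-4.8562 (R=3.5000) → pose (-4.7169, -1.9165, -4.8562)
step 6: θ'=-6.6062 (R=0.2857) → pose (-5.0903, -2.1465, -6.6062)

(-5.0903, -2.1465, -6.6062)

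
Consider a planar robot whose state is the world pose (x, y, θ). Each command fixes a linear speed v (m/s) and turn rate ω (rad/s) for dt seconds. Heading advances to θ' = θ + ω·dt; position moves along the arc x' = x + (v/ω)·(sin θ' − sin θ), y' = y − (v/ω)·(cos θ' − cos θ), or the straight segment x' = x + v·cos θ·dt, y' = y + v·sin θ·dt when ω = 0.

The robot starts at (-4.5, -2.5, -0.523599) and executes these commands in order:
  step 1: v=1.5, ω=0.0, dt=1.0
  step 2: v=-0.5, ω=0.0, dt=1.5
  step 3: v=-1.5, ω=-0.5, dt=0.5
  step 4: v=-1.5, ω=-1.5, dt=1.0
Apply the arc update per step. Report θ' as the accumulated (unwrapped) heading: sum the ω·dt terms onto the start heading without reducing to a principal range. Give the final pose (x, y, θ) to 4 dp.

step 1: θ'=-0.5236 (straight) → pose (-3.2010, -3.2500, -0.5236)
step 2: θ'=-0.5236 (straight) → pose (-3.8505, -2.8750, -0.5236)
step 3: θ'=-0.7736 (R=3.0000) → pose (-4.4466, -2.4231, -0.7736)
step 4: θ'=-2.2736 (R=1.0000) → pose (-4.5109, -1.0614, -2.2736)

(-4.5109, -1.0614, -2.2736)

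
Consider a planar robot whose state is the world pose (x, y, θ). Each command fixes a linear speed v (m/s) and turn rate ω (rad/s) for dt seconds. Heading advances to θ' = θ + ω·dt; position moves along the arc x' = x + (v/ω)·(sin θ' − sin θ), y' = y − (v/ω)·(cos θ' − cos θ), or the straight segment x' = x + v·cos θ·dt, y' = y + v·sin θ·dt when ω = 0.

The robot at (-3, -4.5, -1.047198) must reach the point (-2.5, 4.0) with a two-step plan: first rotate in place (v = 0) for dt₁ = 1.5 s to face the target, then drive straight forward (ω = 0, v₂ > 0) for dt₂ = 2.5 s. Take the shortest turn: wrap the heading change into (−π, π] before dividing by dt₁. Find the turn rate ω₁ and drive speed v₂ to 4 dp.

ω₁ = 1.7062, v₂ = 3.4059

heading to target = atan2(4−-4.5, -2.5−-3) = 1.5120
Δθ = wrap(1.5120 − -1.0472) = 2.5592; ω₁ = Δθ/dt₁ = 1.7062
distance = √((-2.5−-3)² + (4−-4.5)²) = 8.5147; v₂ = distance/dt₂ = 3.4059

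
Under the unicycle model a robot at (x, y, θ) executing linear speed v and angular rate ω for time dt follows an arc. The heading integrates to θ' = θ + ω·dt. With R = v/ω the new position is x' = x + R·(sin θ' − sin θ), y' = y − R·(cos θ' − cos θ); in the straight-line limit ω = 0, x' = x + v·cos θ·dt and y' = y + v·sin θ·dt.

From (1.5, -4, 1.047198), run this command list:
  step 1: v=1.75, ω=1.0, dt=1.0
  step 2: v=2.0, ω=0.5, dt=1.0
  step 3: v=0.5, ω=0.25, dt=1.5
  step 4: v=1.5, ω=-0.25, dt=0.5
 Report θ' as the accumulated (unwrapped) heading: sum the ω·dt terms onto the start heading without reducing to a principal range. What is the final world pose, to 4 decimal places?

(-1.1796, -0.3393, 2.7972)

step 1: θ'=2.0472 (R=1.7500) → pose (1.5396, -2.3225, 2.0472)
step 2: θ'=2.5472 (R=4.0000) → pose (0.2250, -0.8429, 2.5472)
step 3: θ'=2.9222 (R=2.0000) → pose (-0.4597, -0.5478, 2.9222)
step 4: θ'=2.7972 (R=-6.0000) → pose (-1.1796, -0.3393, 2.7972)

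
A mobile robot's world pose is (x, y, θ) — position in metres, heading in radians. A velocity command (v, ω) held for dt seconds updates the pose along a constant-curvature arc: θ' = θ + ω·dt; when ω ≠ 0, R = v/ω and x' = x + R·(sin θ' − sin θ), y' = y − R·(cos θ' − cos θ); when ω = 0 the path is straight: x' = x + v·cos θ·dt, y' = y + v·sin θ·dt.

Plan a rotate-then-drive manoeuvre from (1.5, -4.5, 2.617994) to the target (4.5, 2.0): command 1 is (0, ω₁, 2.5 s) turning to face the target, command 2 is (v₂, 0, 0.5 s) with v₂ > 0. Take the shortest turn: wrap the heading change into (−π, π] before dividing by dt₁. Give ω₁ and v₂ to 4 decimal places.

ω₁ = -0.5918, v₂ = 14.3178

heading to target = atan2(2−-4.5, 4.5−1.5) = 1.1384
Δθ = wrap(1.1384 − 2.6180) = -1.4796; ω₁ = Δθ/dt₁ = -0.5918
distance = √((4.5−1.5)² + (2−-4.5)²) = 7.1589; v₂ = distance/dt₂ = 14.3178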